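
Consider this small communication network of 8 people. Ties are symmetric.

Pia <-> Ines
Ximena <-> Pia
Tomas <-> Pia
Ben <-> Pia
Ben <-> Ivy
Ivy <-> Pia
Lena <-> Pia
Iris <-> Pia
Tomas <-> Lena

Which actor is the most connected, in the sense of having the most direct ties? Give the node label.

Pia

Degrees — Ben:2, Ines:1, Iris:1, Ivy:2, Lena:2, Pia:7, Tomas:2, Ximena:1.
The maximum is 7, attained only by Pia.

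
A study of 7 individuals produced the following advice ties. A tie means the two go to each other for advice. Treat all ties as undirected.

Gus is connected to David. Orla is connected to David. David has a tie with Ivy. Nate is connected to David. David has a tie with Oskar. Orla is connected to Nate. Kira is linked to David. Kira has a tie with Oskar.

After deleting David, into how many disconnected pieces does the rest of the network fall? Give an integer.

Without David, the remaining ties split the others into: {Nate, Orla}; {Ivy}; {Kira, Oskar}; {Gus}.
That's 4 separate components.

4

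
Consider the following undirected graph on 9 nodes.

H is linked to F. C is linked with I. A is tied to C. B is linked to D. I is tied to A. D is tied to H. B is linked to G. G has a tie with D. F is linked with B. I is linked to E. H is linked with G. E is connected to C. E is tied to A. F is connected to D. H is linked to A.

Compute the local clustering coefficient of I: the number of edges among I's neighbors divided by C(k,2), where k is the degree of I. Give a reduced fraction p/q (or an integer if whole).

1

I's neighbors: A, C, and E (k = 3).
Possible neighbor pairs: C(3,2) = 3. Edges among them: A–C, A–E, C–E → e = 3.
Clustering(I) = 3/3 = 1.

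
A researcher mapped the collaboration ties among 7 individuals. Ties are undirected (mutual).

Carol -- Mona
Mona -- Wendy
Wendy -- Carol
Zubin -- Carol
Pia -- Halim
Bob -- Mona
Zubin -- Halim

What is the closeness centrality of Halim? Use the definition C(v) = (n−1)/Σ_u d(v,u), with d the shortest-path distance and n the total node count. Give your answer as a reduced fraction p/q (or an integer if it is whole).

3/7

Distances from Halim: Bob:4, Carol:2, Mona:3, Pia:1, Wendy:3, Zubin:1. Sum = 14.
n = 7, so closeness = 6/14 = 3/7.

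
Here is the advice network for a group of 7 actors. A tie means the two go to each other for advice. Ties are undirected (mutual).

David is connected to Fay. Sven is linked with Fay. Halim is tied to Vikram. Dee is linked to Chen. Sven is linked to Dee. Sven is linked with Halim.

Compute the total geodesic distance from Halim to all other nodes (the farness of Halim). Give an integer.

12

Distances from Halim: Chen:3, David:3, Dee:2, Fay:2, Sven:1, Vikram:1.
Sum = 3 + 3 + 2 + 2 + 1 + 1 = 12.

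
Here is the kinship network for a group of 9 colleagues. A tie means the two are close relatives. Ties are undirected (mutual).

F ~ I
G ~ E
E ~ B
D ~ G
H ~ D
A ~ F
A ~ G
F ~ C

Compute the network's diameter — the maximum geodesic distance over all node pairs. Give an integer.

Eccentricity of each node (its greatest distance to any other): A:3, B:5, C:5, D:4, E:4, F:4, G:3, H:5, I:5.
The maximum eccentricity is 5, realized for instance by the pair I–H via I – F – A – G – D – H. So the diameter is 5.

5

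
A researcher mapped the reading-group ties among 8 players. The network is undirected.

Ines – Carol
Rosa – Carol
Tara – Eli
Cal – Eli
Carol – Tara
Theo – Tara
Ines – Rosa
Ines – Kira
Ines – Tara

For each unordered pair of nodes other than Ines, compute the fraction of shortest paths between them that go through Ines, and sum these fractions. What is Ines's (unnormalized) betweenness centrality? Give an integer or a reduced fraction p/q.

Pairs whose geodesics pass through Ines — Cal–Kira: 1; Cal–Rosa: 1/2; Tara–Kira: 1; Tara–Rosa: 1/2; Theo–Kira: 1; Theo–Rosa: 1/2; Kira–Carol: 1; Kira–Rosa: 1; Kira–Eli: 1; Rosa–Eli: 1/2.
All other pairs contribute 0.
Summing the contributions gives betweenness(Ines) = 8.

8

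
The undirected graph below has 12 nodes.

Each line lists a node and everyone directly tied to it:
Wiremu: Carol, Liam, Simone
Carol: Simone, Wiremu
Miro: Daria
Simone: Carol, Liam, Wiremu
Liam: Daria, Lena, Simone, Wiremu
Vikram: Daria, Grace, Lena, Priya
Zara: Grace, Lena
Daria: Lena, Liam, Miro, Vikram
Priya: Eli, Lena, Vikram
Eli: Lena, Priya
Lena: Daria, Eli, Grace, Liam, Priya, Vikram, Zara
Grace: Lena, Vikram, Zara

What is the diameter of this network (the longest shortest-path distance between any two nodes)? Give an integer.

4

Eccentricity of each node (its greatest distance to any other): Carol:4, Daria:3, Eli:4, Grace:4, Lena:3, Liam:2, Miro:4, Priya:4, Simone:3, Vikram:4, Wiremu:3, Zara:4.
The maximum eccentricity is 4, realized for instance by the pair Vikram–Carol via Vikram – Lena – Liam – Wiremu – Carol. So the diameter is 4.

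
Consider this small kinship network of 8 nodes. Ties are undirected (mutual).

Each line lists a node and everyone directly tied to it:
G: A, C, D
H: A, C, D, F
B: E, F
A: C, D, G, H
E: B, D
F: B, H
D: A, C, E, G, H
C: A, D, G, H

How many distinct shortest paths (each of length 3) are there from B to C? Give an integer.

The shortest distance is 3. The length-3 paths are: B–E–D–C; B–F–H–C.
That gives 2 distinct shortest paths.

2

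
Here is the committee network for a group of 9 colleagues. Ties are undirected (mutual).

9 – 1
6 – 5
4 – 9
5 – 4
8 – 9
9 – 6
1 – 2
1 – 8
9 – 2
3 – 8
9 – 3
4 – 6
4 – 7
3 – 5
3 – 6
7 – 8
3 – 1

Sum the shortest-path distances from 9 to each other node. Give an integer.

10

Distances from 9: 1:1, 2:1, 3:1, 4:1, 5:2, 6:1, 7:2, 8:1.
Sum = 1 + 1 + 1 + 1 + 2 + 1 + 2 + 1 = 10.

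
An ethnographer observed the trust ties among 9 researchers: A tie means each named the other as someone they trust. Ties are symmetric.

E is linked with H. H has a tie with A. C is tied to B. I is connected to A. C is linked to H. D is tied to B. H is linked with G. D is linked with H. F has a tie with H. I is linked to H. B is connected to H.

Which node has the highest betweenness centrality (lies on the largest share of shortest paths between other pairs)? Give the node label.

H

Unnormalized betweenness of each node: A:0, B:1/2, C:0, D:0, E:0, F:0, G:0, H:49/2, I:0.
H has the largest value, 49/2, making it the main broker — the node through which the most shortest paths run.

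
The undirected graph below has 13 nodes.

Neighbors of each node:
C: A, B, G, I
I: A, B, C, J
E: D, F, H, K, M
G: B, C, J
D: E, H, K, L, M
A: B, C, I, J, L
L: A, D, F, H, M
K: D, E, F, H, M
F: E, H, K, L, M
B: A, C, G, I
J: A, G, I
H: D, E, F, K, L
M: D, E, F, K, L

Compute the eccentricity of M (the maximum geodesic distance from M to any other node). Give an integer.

4

Distances from M: A:2, B:3, C:3, D:1, E:1, F:1, G:4, H:2, I:3, J:3, K:1, L:1.
The largest is 4 (to G), so the eccentricity of M is 4.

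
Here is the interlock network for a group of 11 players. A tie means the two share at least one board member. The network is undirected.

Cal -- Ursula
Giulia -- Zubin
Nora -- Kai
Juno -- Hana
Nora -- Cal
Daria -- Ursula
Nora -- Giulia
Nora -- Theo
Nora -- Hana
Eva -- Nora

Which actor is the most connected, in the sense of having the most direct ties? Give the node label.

Nora

Degrees — Cal:2, Daria:1, Eva:1, Giulia:2, Hana:2, Juno:1, Kai:1, Nora:6, Theo:1, Ursula:2, Zubin:1.
The maximum is 6, attained only by Nora.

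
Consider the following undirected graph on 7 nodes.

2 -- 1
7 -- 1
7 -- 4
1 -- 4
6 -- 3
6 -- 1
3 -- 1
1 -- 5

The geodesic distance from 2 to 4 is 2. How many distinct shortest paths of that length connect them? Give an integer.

The shortest distance is 2, and the only length-2 path is 2–1–4. So there is exactly 1 shortest path.

1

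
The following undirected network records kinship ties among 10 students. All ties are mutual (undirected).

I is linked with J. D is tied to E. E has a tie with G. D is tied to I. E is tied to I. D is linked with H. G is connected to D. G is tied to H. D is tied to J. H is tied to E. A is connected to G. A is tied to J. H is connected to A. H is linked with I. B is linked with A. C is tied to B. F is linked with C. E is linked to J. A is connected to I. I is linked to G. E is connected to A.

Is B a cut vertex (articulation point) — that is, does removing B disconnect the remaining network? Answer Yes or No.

Removing B leaves {A, D, E, G, H, I, and J} with no path to {C and F}, so the network splits into 2 components. B is a cut vertex.

Yes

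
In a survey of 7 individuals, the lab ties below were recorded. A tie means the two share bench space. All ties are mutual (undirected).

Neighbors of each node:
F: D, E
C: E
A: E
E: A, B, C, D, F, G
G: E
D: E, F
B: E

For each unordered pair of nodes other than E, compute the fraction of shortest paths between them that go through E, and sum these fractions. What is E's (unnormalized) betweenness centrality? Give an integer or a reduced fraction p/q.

14

Pairs whose geodesics pass through E — B–F: 1; B–C: 1; B–G: 1; B–A: 1; B–D: 1; F–C: 1; F–G: 1; F–A: 1; C–G: 1; C–A: 1; C–D: 1; G–A: 1; G–D: 1; A–D: 1.
All other pairs contribute 0.
Summing the contributions gives betweenness(E) = 14.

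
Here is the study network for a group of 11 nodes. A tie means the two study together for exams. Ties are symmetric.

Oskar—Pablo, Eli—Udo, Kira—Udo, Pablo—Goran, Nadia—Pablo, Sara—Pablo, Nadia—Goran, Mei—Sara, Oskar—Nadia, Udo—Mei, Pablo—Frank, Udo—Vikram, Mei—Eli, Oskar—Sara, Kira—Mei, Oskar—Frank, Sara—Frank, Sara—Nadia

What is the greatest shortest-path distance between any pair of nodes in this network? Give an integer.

5

Eccentricity of each node (its greatest distance to any other): Eli:4, Frank:4, Goran:5, Kira:4, Mei:3, Nadia:4, Oskar:4, Pablo:4, Sara:3, Udo:4, Vikram:5.
The maximum eccentricity is 5, realized for instance by the pair Goran–Vikram via Goran – Nadia – Sara – Mei – Udo – Vikram. So the diameter is 5.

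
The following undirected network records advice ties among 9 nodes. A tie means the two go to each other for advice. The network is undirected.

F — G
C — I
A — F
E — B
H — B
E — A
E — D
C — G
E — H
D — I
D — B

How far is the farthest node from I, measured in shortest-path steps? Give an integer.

Distances from I: A:3, B:2, C:1, D:1, E:2, F:3, G:2, H:3.
The largest is 3 (to H, A, and F), so the eccentricity of I is 3.

3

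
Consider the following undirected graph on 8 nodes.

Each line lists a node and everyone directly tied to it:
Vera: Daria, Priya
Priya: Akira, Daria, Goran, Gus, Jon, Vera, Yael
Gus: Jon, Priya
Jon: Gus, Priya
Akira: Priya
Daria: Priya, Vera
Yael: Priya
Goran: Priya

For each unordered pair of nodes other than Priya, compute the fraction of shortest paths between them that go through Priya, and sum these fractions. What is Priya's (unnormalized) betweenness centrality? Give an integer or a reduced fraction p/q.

Pairs whose geodesics pass through Priya — Goran–Yael: 1; Goran–Daria: 1; Goran–Gus: 1; Goran–Jon: 1; Goran–Vera: 1; Goran–Akira: 1; Yael–Daria: 1; Yael–Gus: 1; Yael–Jon: 1; Yael–Vera: 1; Yael–Akira: 1; Daria–Gus: 1; Daria–Jon: 1; Daria–Akira: 1 … (+5 more pairs).
All other pairs contribute 0.
Summing the contributions gives betweenness(Priya) = 19.

19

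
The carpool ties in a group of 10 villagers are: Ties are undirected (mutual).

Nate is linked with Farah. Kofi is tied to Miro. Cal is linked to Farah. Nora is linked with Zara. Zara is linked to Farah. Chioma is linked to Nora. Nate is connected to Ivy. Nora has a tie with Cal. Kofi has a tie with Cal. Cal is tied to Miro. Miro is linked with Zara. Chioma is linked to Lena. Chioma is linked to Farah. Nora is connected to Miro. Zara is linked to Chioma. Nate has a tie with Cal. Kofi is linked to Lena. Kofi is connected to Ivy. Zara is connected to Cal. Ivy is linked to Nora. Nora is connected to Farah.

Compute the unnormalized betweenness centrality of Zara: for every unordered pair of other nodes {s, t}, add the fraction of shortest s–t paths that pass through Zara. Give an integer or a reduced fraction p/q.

Pairs whose geodesics pass through Zara — Chioma–Cal: 1/3; Chioma–Miro: 1/2; Miro–Farah: 1/3.
All other pairs contribute 0.
Summing the contributions gives betweenness(Zara) = 7/6.

7/6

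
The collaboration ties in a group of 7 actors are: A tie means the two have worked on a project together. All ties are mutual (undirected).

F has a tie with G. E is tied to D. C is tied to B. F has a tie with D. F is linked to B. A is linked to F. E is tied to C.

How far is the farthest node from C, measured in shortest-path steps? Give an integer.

Distances from C: A:3, B:1, D:2, E:1, F:2, G:3.
The largest is 3 (to G and A), so the eccentricity of C is 3.

3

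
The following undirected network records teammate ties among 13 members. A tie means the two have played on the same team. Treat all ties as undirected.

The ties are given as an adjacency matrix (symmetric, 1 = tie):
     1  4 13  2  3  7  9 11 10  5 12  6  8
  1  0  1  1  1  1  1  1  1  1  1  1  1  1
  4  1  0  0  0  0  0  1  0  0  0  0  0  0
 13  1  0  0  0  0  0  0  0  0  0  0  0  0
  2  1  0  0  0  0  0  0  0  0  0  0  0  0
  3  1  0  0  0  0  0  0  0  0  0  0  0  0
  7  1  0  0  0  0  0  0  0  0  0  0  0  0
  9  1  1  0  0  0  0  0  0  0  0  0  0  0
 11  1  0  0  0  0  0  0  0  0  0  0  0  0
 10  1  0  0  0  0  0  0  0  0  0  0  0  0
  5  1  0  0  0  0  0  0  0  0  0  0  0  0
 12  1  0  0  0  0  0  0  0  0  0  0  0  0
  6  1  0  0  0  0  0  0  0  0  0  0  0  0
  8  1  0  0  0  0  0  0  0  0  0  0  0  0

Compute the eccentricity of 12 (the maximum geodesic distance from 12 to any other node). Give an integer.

Distances from 12: 1:1, 2:2, 3:2, 4:2, 5:2, 6:2, 7:2, 8:2, 9:2, 10:2, 11:2, 13:2.
The largest is 2 (to 4, 13, 2, 3, 7, 9, 11, 10, 5, 6, and 8), so the eccentricity of 12 is 2.

2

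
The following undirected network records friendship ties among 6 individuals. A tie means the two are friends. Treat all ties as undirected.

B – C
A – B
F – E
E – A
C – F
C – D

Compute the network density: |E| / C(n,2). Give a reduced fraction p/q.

2/5

There are 6 edges and 6 nodes, so the maximum possible is C(6,2) = 15.
Density = 6/15 = 2/5.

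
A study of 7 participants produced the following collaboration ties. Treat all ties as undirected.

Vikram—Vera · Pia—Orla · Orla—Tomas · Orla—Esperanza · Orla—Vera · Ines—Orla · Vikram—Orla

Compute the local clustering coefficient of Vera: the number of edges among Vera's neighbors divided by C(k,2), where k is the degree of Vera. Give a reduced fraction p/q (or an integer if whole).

Vera's neighbors: Orla and Vikram (k = 2).
Possible neighbor pairs: C(2,2) = 1. Edges among them: Orla–Vikram → e = 1.
Clustering(Vera) = 1/1.

1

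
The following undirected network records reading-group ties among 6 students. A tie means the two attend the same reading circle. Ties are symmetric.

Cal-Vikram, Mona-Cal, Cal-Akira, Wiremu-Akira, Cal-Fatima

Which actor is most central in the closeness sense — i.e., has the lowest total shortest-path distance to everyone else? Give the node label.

Cal

Farness (sum of distances to all others) for each node — Akira:8, Cal:6, Fatima:10, Mona:10, Vikram:10, Wiremu:12.
The smallest farness is 6, for Cal, so Cal has the highest closeness.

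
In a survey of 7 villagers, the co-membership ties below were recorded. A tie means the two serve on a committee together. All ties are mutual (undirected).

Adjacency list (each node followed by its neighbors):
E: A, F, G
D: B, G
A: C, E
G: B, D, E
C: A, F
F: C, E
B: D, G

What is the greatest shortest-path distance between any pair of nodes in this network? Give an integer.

4

Eccentricity of each node (its greatest distance to any other): A:3, B:4, C:4, D:4, E:2, F:3, G:3.
The maximum eccentricity is 4, realized for instance by the pair B–C via B – G – E – F – C. So the diameter is 4.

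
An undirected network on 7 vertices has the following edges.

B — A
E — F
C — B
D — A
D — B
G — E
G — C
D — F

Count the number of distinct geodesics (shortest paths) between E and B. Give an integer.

2

The shortest distance is 3. The length-3 paths are: E–F–D–B; E–G–C–B.
That gives 2 distinct shortest paths.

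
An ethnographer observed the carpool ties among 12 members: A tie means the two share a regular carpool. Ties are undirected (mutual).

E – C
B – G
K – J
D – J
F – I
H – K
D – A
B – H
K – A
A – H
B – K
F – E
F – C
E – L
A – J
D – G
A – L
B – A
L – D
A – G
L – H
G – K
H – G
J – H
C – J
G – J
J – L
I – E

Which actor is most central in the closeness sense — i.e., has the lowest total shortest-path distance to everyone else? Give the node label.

J

Farness (sum of distances to all others) for each node — A:17, B:24, C:20, D:20, E:21, F:26, G:20, H:18, I:30, J:16, K:21, L:17.
The smallest farness is 16, for J, so J has the highest closeness.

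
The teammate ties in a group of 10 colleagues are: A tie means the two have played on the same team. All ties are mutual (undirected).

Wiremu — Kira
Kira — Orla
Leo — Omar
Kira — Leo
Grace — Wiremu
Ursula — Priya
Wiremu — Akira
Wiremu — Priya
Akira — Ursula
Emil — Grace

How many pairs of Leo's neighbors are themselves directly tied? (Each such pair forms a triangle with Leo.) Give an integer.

0

Leo's neighbors are Kira and Omar, but none of them are tied to each other, so no triangle contains Leo.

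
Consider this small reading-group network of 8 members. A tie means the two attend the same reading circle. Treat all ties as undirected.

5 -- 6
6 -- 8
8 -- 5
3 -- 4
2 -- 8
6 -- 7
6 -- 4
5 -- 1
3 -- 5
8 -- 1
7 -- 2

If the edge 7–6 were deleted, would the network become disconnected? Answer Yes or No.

Even without that edge, 7 still reaches 6 via 7 – 2 – 8 – 6, so the network stays connected. Not a bridge.

No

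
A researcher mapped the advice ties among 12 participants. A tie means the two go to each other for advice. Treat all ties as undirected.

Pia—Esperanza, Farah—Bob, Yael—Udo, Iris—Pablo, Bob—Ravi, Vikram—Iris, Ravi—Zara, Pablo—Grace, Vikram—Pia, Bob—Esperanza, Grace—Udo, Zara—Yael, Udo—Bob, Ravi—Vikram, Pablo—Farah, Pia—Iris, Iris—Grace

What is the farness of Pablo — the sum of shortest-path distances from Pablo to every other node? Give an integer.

Distances from Pablo: Bob:2, Esperanza:3, Farah:1, Grace:1, Iris:1, Pia:2, Ravi:3, Udo:2, Vikram:2, Yael:3, Zara:4.
Sum = 2 + 3 + 1 + 1 + 1 + 2 + 3 + 2 + 2 + 3 + 4 = 24.

24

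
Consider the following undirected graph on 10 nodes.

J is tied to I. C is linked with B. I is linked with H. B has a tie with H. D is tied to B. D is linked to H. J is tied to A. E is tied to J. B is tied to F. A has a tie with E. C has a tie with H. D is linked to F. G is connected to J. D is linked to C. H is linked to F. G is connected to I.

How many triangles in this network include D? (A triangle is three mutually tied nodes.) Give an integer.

D's neighbors: B, C, F, and H.
Neighbor pairs that are themselves tied: D–B–C; D–B–F; D–B–H; D–C–H; D–F–H. Each forms one triangle with D, for 5 in total.

5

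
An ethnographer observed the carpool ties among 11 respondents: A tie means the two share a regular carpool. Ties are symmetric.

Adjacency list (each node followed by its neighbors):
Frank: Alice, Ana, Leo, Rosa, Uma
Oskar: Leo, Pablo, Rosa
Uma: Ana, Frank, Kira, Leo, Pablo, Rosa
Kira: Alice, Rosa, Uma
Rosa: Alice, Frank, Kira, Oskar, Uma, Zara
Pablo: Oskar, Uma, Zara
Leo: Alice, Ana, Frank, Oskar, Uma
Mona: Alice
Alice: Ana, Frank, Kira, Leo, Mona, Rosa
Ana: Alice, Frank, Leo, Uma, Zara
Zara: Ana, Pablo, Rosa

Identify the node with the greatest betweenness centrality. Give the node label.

Alice

Unnormalized betweenness of each node: Alice:65/6, Ana:331/90, Frank:101/90, Kira:28/45, Leo:331/90, Mona:0, Oskar:55/36, Pablo:7/6, Rosa:227/30, Uma:113/18, Zara:55/36.
Alice has the largest value, 65/6, making it the main broker — the node through which the most shortest paths run.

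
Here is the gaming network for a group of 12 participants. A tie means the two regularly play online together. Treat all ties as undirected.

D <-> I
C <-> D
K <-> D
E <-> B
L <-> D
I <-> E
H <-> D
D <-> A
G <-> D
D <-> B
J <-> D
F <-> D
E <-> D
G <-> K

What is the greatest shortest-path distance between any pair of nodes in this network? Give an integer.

Eccentricity of each node (its greatest distance to any other): A:2, B:2, C:2, D:1, E:2, F:2, G:2, H:2, I:2, J:2, K:2, L:2.
The maximum eccentricity is 2, realized for instance by the pair E–G via E – D – G. So the diameter is 2.

2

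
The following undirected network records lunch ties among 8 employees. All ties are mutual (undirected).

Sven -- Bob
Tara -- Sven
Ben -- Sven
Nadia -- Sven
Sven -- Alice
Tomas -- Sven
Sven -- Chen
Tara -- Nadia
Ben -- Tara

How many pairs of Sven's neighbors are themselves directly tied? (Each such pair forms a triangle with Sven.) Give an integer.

2

Sven's neighbors: Alice, Ben, Bob, Chen, Nadia, Tara, and Tomas.
Neighbor pairs that are themselves tied: Sven–Ben–Tara; Sven–Nadia–Tara. Each forms one triangle with Sven, for 2 in total.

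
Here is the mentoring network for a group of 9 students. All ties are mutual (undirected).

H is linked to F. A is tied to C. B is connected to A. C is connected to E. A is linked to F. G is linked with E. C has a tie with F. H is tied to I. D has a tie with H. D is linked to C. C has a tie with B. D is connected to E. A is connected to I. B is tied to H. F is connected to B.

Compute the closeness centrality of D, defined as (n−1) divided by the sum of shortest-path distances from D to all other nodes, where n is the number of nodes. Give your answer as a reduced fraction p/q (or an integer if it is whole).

8/13

Distances from D: A:2, B:2, C:1, E:1, F:2, G:2, H:1, I:2. Sum = 13.
n = 9, so closeness = 8/13.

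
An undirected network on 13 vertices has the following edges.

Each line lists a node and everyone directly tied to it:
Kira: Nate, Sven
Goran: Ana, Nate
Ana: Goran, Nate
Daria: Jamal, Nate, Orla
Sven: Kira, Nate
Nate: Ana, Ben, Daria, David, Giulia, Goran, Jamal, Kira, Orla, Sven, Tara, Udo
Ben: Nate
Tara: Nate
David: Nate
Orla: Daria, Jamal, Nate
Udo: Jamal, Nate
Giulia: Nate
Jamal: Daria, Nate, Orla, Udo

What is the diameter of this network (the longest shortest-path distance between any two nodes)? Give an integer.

Eccentricity of each node (its greatest distance to any other): Ana:2, Ben:2, Daria:2, David:2, Giulia:2, Goran:2, Jamal:2, Kira:2, Nate:1, Orla:2, Sven:2, Tara:2, Udo:2.
The maximum eccentricity is 2, realized for instance by the pair Ben–Jamal via Ben – Nate – Jamal. So the diameter is 2.

2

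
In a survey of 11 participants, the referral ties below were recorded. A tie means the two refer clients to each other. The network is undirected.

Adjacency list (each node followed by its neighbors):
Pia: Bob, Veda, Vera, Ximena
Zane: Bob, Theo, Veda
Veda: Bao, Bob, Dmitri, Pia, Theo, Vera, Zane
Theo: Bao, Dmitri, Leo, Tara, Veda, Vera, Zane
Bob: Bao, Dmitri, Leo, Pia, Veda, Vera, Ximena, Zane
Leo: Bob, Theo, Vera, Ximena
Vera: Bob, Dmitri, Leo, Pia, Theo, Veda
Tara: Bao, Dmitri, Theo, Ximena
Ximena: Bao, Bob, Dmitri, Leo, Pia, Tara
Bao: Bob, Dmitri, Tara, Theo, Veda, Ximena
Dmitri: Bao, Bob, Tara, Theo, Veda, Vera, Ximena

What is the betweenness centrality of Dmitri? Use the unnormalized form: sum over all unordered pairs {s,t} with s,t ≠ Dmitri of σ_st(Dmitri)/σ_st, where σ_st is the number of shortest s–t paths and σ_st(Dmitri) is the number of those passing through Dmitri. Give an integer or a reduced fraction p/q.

Pairs whose geodesics pass through Dmitri — Vera–Tara: 1/2; Vera–Ximena: 1/4; Vera–Bao: 1/4; Tara–Veda: 1/3; Tara–Bob: 1/3; Theo–Ximena: 1/4; Theo–Bob: 1/6; Ximena–Veda: 1/4.
All other pairs contribute 0.
Summing the contributions gives betweenness(Dmitri) = 7/3.

7/3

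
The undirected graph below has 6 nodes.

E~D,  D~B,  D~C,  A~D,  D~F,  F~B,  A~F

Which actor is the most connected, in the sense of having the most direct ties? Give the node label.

D

Degrees — A:2, B:2, C:1, D:5, E:1, F:3.
The maximum is 5, attained only by D.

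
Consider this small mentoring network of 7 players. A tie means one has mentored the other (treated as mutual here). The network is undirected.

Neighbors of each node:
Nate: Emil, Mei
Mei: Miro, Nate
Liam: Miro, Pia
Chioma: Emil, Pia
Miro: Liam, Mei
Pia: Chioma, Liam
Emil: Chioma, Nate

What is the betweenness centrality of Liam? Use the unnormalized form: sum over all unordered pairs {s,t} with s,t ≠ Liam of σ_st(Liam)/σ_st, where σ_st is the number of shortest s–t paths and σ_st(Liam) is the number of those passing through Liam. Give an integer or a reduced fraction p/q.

Pairs whose geodesics pass through Liam — Chioma–Miro: 1; Pia–Miro: 1; Pia–Mei: 1.
All other pairs contribute 0.
Summing the contributions gives betweenness(Liam) = 3.

3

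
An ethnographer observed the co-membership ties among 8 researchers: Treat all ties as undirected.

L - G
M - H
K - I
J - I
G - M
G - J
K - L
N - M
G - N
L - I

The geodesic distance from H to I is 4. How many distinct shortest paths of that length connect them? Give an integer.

2

The shortest distance is 4. The length-4 paths are: H–M–G–L–I; H–M–G–J–I.
That gives 2 distinct shortest paths.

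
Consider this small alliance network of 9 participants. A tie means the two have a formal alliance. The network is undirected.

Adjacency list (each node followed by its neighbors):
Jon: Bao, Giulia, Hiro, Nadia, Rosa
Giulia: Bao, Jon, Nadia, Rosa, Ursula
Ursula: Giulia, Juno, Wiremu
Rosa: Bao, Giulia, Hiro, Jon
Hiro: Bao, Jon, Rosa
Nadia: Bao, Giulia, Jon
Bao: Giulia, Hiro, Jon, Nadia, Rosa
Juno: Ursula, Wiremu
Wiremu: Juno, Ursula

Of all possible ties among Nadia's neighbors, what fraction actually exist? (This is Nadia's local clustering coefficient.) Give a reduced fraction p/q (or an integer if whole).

Nadia's neighbors: Bao, Giulia, and Jon (k = 3).
Possible neighbor pairs: C(3,2) = 3. Edges among them: Bao–Giulia, Bao–Jon, Giulia–Jon → e = 3.
Clustering(Nadia) = 3/3 = 1.

1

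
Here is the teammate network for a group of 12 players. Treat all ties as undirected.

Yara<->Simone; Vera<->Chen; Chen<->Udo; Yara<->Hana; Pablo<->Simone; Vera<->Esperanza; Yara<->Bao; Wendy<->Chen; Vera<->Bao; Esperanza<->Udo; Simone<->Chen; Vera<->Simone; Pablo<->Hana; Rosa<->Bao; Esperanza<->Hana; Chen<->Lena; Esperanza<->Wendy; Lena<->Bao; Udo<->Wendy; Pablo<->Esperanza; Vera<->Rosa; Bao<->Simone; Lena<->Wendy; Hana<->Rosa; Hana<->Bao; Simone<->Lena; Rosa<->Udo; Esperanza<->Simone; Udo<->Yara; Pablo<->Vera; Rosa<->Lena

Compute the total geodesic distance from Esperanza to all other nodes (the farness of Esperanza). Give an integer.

16

Distances from Esperanza: Bao:2, Chen:2, Hana:1, Lena:2, Pablo:1, Rosa:2, Simone:1, Udo:1, Vera:1, Wendy:1, Yara:2.
Sum = 2 + 2 + 1 + 2 + 1 + 2 + 1 + 1 + 1 + 1 + 2 = 16.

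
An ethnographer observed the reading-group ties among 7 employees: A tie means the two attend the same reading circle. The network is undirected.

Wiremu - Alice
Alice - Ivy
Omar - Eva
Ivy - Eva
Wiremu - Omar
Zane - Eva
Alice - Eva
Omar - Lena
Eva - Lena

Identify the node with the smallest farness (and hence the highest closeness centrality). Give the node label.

Farness (sum of distances to all others) for each node — Alice:9, Eva:7, Ivy:10, Lena:10, Omar:9, Wiremu:11, Zane:12.
The smallest farness is 7, for Eva, so Eva has the highest closeness.

Eva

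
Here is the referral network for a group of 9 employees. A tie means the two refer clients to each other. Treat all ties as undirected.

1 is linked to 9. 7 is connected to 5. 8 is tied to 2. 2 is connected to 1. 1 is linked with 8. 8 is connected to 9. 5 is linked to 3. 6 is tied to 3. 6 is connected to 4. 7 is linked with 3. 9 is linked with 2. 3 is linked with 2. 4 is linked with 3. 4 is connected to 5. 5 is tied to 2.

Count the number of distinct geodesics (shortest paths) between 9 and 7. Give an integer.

2

The shortest distance is 3. The length-3 paths are: 9–2–3–7; 9–2–5–7.
That gives 2 distinct shortest paths.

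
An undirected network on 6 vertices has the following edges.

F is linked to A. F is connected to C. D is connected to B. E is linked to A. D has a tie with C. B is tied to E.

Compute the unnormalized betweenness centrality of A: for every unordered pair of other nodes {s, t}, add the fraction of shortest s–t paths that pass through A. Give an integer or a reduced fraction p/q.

2

Pairs whose geodesics pass through A — C–E: 1/2; F–E: 1; F–B: 1/2.
All other pairs contribute 0.
Summing the contributions gives betweenness(A) = 2.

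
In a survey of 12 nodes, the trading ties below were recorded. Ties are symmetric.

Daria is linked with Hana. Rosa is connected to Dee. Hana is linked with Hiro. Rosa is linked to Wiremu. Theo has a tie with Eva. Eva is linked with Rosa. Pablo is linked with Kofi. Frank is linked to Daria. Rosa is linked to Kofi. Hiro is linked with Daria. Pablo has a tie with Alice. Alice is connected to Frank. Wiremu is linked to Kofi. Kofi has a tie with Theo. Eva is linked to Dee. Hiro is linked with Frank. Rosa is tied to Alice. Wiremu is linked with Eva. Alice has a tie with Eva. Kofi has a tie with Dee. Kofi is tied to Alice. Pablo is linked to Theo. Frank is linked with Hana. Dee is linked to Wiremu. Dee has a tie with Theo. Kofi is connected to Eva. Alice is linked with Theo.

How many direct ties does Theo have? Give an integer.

Theo is directly tied to Alice, Dee, Eva, Kofi, and Pablo. That is 5 neighbors, so the degree of Theo is 5.

5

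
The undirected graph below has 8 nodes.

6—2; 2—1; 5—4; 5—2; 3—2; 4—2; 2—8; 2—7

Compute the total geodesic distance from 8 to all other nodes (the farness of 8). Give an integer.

13

Distances from 8: 1:2, 2:1, 3:2, 4:2, 5:2, 6:2, 7:2.
Sum = 2 + 1 + 2 + 2 + 2 + 2 + 2 = 13.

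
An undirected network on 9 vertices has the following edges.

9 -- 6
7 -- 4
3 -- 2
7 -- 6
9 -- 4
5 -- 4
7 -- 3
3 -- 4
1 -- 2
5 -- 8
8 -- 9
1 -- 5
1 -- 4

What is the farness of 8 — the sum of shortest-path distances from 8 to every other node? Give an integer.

17

Distances from 8: 1:2, 2:3, 3:3, 4:2, 5:1, 6:2, 7:3, 9:1.
Sum = 2 + 3 + 3 + 2 + 1 + 2 + 3 + 1 = 17.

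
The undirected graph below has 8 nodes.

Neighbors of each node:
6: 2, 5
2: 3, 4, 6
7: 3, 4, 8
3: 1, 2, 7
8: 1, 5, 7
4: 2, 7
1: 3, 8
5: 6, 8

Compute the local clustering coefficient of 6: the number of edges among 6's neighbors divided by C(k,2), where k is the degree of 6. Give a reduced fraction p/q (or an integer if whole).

6's neighbors: 2 and 5 (k = 2).
Possible neighbor pairs: C(2,2) = 1. Edges among them: none → e = 0.
Clustering(6) = 0/1.

0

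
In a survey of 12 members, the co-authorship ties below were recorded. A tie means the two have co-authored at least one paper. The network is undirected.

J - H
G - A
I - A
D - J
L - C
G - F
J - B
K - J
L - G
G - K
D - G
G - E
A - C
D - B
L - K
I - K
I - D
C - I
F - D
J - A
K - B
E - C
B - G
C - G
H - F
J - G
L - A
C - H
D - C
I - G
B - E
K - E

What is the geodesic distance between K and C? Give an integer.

One shortest route is K – G – C, which uses 2 edges, and K and C are not directly tied, so nothing shorter exists. So d(K,C) = 2.

2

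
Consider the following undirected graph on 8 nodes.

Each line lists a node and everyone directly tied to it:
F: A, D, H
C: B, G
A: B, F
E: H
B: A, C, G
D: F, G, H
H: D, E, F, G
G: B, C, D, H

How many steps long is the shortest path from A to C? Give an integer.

2

One shortest route is A – B – C, which uses 2 edges, and A and C are not directly tied, so nothing shorter exists. So d(A,C) = 2.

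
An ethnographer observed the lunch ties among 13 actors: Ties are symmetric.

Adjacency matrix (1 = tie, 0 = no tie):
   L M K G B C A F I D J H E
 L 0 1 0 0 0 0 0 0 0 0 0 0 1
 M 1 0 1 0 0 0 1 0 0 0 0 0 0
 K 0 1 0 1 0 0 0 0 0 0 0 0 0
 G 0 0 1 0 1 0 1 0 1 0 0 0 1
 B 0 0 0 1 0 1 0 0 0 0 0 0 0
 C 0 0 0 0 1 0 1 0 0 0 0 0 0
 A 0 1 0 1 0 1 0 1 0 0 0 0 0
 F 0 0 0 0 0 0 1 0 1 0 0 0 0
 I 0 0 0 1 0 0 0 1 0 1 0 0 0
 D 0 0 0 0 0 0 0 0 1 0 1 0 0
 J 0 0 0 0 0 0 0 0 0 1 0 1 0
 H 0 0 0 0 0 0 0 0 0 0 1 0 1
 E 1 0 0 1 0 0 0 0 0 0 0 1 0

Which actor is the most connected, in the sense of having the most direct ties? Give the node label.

Degrees — A:4, B:2, C:2, D:2, E:3, F:2, G:5, H:2, I:3, J:2, K:2, L:2, M:3.
The maximum is 5, attained only by G.

G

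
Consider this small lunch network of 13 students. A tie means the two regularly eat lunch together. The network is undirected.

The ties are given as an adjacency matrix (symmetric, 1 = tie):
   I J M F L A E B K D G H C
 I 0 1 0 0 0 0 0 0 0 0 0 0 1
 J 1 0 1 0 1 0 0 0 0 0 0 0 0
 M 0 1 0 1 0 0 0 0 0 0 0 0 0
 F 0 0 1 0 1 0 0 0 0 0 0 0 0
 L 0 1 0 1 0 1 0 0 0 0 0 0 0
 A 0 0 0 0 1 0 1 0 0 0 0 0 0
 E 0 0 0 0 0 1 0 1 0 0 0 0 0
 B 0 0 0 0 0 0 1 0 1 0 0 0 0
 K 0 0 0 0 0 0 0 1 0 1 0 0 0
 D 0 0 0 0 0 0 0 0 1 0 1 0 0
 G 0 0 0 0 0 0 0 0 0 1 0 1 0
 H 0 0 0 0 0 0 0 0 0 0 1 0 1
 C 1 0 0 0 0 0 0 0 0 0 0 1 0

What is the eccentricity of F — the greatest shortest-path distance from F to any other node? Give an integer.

Distances from F: A:2, B:4, C:4, D:6, E:3, G:6, H:5, I:3, J:2, K:5, L:1, M:1.
The largest is 6 (to G and D), so the eccentricity of F is 6.

6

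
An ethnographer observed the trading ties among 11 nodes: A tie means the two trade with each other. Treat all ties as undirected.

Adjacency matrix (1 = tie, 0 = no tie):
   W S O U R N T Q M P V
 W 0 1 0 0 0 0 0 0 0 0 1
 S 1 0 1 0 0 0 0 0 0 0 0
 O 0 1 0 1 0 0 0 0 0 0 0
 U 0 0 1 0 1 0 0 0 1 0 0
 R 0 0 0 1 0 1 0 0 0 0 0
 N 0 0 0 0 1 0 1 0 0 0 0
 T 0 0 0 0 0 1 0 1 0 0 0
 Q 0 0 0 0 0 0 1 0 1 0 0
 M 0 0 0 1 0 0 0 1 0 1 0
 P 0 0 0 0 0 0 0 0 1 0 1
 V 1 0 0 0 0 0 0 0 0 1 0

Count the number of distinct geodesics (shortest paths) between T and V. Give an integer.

1

The shortest distance is 4, and the only length-4 path is T–Q–M–P–V. So there is exactly 1 shortest path.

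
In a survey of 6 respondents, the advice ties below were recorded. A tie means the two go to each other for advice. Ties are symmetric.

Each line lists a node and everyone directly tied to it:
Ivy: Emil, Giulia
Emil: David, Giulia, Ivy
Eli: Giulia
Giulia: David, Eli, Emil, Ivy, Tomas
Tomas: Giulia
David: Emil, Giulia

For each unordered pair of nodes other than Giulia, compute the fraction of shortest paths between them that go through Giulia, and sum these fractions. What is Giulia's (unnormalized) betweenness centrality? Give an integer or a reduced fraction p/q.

Pairs whose geodesics pass through Giulia — Eli–Ivy: 1; Eli–Emil: 1; Eli–David: 1; Eli–Tomas: 1; Ivy–David: 1/2; Ivy–Tomas: 1; Emil–Tomas: 1; David–Tomas: 1.
All other pairs contribute 0.
Summing the contributions gives betweenness(Giulia) = 15/2.

15/2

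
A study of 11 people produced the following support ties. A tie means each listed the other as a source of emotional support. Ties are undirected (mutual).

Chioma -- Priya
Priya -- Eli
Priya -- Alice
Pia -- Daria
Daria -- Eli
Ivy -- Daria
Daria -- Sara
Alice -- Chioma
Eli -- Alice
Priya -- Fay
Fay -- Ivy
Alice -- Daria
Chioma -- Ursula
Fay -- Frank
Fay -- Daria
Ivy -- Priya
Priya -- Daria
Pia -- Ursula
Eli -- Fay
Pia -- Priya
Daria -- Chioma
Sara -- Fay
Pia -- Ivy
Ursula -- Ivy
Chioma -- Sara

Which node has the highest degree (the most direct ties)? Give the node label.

Degrees — Alice:4, Chioma:5, Daria:8, Eli:4, Fay:6, Frank:1, Ivy:5, Pia:4, Priya:7, Sara:3, Ursula:3.
The maximum is 8, attained only by Daria.

Daria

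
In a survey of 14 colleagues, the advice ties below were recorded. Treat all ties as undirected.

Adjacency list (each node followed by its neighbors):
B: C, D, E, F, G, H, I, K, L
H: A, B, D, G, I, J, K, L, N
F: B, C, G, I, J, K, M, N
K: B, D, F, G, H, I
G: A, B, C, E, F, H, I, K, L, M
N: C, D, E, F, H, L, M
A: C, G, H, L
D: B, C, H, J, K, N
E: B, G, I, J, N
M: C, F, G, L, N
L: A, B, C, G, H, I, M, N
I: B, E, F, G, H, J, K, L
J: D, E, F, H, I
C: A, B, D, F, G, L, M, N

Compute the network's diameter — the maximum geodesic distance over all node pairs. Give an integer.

Eccentricity of each node (its greatest distance to any other): A:2, B:2, C:2, D:2, E:2, F:2, G:2, H:2, I:2, J:2, K:2, L:2, M:2, N:2.
The maximum eccentricity is 2, realized for instance by the pair F–H via F – J – H. So the diameter is 2.

2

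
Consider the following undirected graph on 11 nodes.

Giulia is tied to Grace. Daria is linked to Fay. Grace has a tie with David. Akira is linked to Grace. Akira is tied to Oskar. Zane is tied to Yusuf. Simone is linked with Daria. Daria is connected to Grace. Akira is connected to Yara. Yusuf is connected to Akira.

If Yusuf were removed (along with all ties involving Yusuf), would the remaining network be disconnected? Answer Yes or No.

Removing Yusuf leaves {Akira, Daria, David, Fay, Giulia, Grace, Oskar, Simone, and Yara} with no path to {Zane}, so the network splits into 2 components. Yusuf is a cut vertex.

Yes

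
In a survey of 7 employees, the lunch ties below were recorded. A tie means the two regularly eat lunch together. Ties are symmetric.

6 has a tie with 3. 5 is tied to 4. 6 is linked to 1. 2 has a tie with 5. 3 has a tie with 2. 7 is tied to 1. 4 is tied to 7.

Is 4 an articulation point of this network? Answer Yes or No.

No

Even without 4, every remaining node can still reach every other (the residual graph is connected), so 4 is not a cut vertex.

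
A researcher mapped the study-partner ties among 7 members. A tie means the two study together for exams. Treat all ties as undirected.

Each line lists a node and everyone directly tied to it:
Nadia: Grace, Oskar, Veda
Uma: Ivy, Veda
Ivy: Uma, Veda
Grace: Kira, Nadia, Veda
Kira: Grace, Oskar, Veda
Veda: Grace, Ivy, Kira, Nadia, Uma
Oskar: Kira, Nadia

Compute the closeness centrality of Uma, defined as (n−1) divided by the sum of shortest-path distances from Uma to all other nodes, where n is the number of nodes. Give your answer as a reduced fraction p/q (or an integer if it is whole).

Distances from Uma: Grace:2, Ivy:1, Kira:2, Nadia:2, Oskar:3, Veda:1. Sum = 11.
n = 7, so closeness = 6/11.

6/11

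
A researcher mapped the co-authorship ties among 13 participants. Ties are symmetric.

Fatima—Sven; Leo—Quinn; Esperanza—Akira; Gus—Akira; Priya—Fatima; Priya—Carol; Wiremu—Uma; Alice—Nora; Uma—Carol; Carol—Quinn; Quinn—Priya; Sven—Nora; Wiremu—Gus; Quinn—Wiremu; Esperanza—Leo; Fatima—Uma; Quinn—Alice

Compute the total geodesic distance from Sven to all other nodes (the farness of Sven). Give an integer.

Distances from Sven: Akira:5, Alice:2, Carol:3, Esperanza:5, Fatima:1, Gus:4, Leo:4, Nora:1, Priya:2, Quinn:3, Uma:2, Wiremu:3.
Sum = 5 + 2 + 3 + 5 + 1 + 4 + 4 + 1 + 2 + 3 + 2 + 3 = 35.

35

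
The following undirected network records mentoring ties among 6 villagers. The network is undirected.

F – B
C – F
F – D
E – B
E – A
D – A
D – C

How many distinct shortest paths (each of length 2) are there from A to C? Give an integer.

1

The shortest distance is 2, and the only length-2 path is A–D–C. So there is exactly 1 shortest path.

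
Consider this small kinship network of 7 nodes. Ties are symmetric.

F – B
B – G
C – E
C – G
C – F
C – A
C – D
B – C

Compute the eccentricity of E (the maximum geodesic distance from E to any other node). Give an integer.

Distances from E: A:2, B:2, C:1, D:2, F:2, G:2.
The largest is 2 (to B, G, D, F, and A), so the eccentricity of E is 2.

2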